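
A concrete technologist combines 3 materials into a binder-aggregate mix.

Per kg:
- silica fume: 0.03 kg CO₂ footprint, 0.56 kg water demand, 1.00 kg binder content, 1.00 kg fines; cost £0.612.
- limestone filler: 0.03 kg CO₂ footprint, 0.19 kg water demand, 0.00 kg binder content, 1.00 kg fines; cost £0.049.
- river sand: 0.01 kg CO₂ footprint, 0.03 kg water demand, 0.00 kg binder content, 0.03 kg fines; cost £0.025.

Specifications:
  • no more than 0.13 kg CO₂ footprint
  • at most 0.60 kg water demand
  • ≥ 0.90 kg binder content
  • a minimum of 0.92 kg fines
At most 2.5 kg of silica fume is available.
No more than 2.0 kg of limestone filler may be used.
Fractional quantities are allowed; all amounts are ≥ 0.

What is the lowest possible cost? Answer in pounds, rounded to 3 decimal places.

£0.552

Let x1 = kg of silica fume, x2 = kg of limestone filler, x3 = kg of river sand.
Minimize 0.612x1 + 0.049x2 + 0.025x3 s.t.:
  0.03x1 + 0.03x2 + 0.01x3 ≤ 0.13   (CO₂ footprint)
  0.56x1 + 0.19x2 + 0.03x3 ≤ 0.6   (water demand)
  1x1 ≥ 0.9   (binder content)
  1x1 + 1x2 + 0.03x3 ≥ 0.92   (fines)
  x1 ≤ 2.5
  x2 ≤ 2
  x1, x2, x3 ≥ 0.
The minimum-cost mix takes nothing from river sand — only silica fume, limestone filler. Binding constraints: binder content and fines.
Solving gives x1 = 0.9, x2 = 0.02.
Cost = 0.612·0.9 + 0.049·0.02 = 0.55178.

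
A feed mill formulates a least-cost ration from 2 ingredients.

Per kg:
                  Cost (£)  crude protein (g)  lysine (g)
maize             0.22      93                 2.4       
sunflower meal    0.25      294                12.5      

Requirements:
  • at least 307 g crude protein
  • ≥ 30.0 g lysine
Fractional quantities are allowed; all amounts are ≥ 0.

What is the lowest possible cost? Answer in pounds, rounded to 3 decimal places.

£0.600

Let x1 = kg of maize, x2 = kg of sunflower meal.
Minimise 0.22x1 + 0.25x2 subject to:
  93x1 + 294x2 ≥ 307   (crude protein)
  2.4x1 + 12.5x2 ≥ 30   (lysine)
  x1, x2 ≥ 0.
The cheapest feasible vertex uses only sunflower meal; maize is not used. The lysine requirement is met with equality.
So sunflower meal = 2.4 kg.
Hence cost = 0.25·2.4 = £0.60000.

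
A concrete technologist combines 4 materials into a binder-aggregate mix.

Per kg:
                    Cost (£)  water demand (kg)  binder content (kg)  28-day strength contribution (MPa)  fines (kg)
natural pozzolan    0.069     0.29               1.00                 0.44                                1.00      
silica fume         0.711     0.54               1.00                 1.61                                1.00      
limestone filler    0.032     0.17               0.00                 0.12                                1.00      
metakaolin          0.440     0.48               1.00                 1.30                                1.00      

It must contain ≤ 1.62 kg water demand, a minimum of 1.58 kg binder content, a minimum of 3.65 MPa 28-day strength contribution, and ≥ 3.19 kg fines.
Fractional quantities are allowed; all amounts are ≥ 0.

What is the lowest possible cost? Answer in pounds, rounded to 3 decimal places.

Set it up as a linear program. Let x1 = kg of natural pozzolan, x2 = kg of silica fume, x3 = kg of limestone filler, x4 = kg of metakaolin.
min 0.069x1 + 0.711x2 + 0.032x3 + 0.44x4 with:
  0.29x1 + 0.54x2 + 0.17x3 + 0.48x4 ≤ 1.62   (water demand)
  1x1 + 1x2 + 1x4 ≥ 1.58   (binder content)
  0.44x1 + 1.61x2 + 0.12x3 + 1.3x4 ≥ 3.65   (28-day strength contribution)
  1x1 + 1x2 + 1x3 + 1x4 ≥ 3.19   (fines)
  x1, x2, x3, x4 ≥ 0.
At the optimum only natural pozzolan, metakaolin are positive (silica fume, limestone filler = 0). The water demand and 28-day strength contribution requirements are met with equality.
Optimal quantities: natural pozzolan = 2.135 kg, metakaolin = 2.085 kg.
Cost = 0.069·2.135 + 0.44·2.085 = 1.06472.

£1.065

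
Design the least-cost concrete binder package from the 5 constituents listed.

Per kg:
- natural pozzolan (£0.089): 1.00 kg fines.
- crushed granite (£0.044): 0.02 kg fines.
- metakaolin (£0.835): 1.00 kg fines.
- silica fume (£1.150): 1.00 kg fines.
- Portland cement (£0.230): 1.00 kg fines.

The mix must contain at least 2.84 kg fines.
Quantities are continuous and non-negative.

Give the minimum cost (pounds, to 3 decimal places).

Set it up as a linear program. Let x1 = kg of natural pozzolan, x2 = kg of crushed granite, x3 = kg of metakaolin, x4 = kg of silica fume, x5 = kg of Portland cement.
Minimise 0.089x1 + 0.044x2 + 0.835x3 + 1.15x4 + 0.23x5 s.t.:
  1x1 + 0.02x2 + 1x3 + 1x4 + 1x5 ≥ 2.84   (fines)
  x1, x2, x3, x4, x5 ≥ 0.
The minimum-cost mix takes nothing from crushed granite, metakaolin, silica fume, Portland cement — only natural pozzolan. There the fines constraint is tight.
Solving gives x1 = 2.84.
Hence cost = 0.089·2.84 = £0.25276.

£0.253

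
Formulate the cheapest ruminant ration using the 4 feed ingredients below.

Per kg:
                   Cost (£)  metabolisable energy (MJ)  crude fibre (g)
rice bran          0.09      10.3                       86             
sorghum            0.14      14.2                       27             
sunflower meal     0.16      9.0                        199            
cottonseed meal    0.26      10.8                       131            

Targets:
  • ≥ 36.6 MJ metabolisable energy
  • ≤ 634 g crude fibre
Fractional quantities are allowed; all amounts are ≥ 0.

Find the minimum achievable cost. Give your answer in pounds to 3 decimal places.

Set it up as a linear program. Let x1 = kg of rice bran, x2 = kg of sorghum, x3 = kg of sunflower meal, x4 = kg of cottonseed meal.
Minimize 0.09x1 + 0.14x2 + 0.16x3 + 0.26x4 s.t.:
  10.3x1 + 14.2x2 + 9x3 + 10.8x4 ≥ 36.6   (metabolisable energy)
  86x1 + 27x2 + 199x3 + 131x4 ≤ 634   (crude fibre)
  x1, x2, x3, x4 ≥ 0.
The optimal basis is {rice bran}; sorghum, sunflower meal, cottonseed meal drop out. The metabolisable energy requirement is met with equality.
Solving gives x1 = 3.553.
Hence cost = 0.09·3.553 = £0.31977.

£0.320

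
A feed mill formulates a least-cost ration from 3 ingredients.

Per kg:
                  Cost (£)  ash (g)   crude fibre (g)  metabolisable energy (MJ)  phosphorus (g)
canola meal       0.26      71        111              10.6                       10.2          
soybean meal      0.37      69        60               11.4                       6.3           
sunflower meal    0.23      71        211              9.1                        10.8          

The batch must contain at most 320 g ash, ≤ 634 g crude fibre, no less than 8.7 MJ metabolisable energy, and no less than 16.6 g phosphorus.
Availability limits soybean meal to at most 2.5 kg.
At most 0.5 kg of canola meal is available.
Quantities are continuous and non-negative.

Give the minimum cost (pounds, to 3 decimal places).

Set it up as a linear program. Let x1 = kg of canola meal, x2 = kg of soybean meal, x3 = kg of sunflower meal.
Minimise 0.26x1 + 0.37x2 + 0.23x3 subject to:
  71x1 + 69x2 + 71x3 ≤ 320   (ash)
  111x1 + 60x2 + 211x3 ≤ 634   (crude fibre)
  10.6x1 + 11.4x2 + 9.1x3 ≥ 8.7   (metabolisable energy)
  10.2x1 + 6.3x2 + 10.8x3 ≥ 16.6   (phosphorus)
  x2 ≤ 2.5
  x1 ≤ 0.5
  x1, x2, x3 ≥ 0.
The optimal basis is {sunflower meal}; canola meal, soybean meal drop out. There the phosphorus constraint is tight.
So sunflower meal = 1.537 kg.
Total cost: 0.23·1.537 = 0.35351.

£0.354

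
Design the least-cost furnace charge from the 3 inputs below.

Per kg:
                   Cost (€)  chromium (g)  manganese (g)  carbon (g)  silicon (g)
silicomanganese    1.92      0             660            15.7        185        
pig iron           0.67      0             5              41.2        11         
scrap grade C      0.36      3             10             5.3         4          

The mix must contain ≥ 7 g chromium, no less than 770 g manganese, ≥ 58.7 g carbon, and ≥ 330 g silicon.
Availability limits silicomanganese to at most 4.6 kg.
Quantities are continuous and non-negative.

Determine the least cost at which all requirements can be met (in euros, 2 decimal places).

€4.43

Let x1 = kg of silicomanganese, x2 = kg of pig iron, x3 = kg of scrap grade C.
Minimize 1.92x1 + 0.67x2 + 0.36x3 with:
  3x3 ≥ 7   (chromium)
  660x1 + 5x2 + 10x3 ≥ 770   (manganese)
  15.7x1 + 41.2x2 + 5.3x3 ≥ 58.7   (carbon)
  185x1 + 11x2 + 4x3 ≥ 330   (silicon)
  x1 ≤ 4.6
  x1, x2, x3 ≥ 0.
All 3 inputs are positive at the optimum. There the chromium, carbon, silicon constraints are tight.
Solving gives x1 = 1.705, x2 = 0.4748, x3 = 2.333.
Hence cost = 1.92·1.705 + 0.67·0.4748 + 0.36·2.333 = €4.4316.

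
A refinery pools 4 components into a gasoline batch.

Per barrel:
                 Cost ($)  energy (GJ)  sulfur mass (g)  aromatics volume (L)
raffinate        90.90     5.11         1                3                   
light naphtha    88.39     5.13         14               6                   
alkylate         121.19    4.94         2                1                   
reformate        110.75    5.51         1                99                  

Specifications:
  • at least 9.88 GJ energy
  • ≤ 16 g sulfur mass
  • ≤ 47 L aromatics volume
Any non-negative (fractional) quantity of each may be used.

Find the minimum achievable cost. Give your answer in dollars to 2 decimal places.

$172.65

Treat it as an LP. Let x1 = barrels of raffinate, x2 = barrels of light naphtha, x3 = barrels of alkylate, x4 = barrels of reformate.
min 90.9x1 + 88.39x2 + 121.19x3 + 110.75x4 subject to:
  5.11x1 + 5.13x2 + 4.94x3 + 5.51x4 ≥ 9.88   (energy)
  1x1 + 14x2 + 2x3 + 1x4 ≤ 16   (sulfur mass)
  3x1 + 6x2 + 1x3 + 99x4 ≤ 47   (aromatics volume)
  x1, x2, x3, x4 ≥ 0.
The optimal basis is {raffinate, light naphtha}; alkylate, reformate drop out. Binding constraints: energy and sulfur mass.
Optimal quantities: raffinate = 0.84686 barrels, light naphtha = 1.0824 barrels.
Total cost: 90.9·0.84686 + 88.39·1.0824 = 172.6529.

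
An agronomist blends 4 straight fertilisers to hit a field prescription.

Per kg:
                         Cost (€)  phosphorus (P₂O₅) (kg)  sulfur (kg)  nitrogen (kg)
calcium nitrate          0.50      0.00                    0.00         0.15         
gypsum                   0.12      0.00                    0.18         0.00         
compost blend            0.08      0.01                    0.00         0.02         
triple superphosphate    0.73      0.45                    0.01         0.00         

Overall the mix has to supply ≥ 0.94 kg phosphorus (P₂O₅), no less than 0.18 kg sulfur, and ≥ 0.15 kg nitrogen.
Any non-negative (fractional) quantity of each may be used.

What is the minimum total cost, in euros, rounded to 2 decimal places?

€2.11

Let x1 = kg of calcium nitrate, x2 = kg of gypsum, x3 = kg of compost blend, x4 = kg of triple superphosphate.
Minimize 0.5x1 + 0.12x2 + 0.08x3 + 0.73x4 subject to:
  0.01x3 + 0.45x4 ≥ 0.94   (phosphorus (P₂O₅))
  0.18x2 + 0.01x4 ≥ 0.18   (sulfur)
  0.15x1 + 0.02x3 ≥ 0.15   (nitrogen)
  x1, x2, x3, x4 ≥ 0.
The minimum-cost mix takes nothing from calcium nitrate — only gypsum, compost blend, triple superphosphate. Binding constraints: phosphorus (P₂O₅), sulfur, nitrogen.
So gypsum = 0.8932 kg, compost blend = 7.5 kg, triple superphosphate = 1.922 kg.
Cost = 0.12·0.8932 + 0.08·7.5 + 0.73·1.922 = 2.1102.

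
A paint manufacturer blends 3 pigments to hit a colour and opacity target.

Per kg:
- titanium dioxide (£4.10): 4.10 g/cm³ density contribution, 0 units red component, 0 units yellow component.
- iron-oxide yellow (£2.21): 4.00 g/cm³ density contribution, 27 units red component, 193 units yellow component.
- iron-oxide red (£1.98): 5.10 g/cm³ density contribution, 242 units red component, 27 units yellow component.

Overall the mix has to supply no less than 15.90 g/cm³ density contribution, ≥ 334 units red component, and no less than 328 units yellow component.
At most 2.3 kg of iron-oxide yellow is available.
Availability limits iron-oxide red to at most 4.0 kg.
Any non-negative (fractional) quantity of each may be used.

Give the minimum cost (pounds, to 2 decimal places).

£7.11

Treat it as an LP. Let x1 = kg of titanium dioxide, x2 = kg of iron-oxide yellow, x3 = kg of iron-oxide red.
Minimize 4.1x1 + 2.21x2 + 1.98x3 s.t.:
  4.1x1 + 4x2 + 5.1x3 ≥ 15.9   (density contribution)
  27x2 + 242x3 ≥ 334   (red component)
  193x2 + 27x3 ≥ 328   (yellow component)
  x2 ≤ 2.3
  x3 ≤ 4
  x1, x2, x3 ≥ 0.
The optimal basis is {iron-oxide yellow, iron-oxide red}; titanium dioxide drops out. Binding constraints: density contribution and yellow component.
So iron-oxide yellow = 1.419 kg, iron-oxide red = 2.005 kg.
Cost = 2.21·1.419 + 1.98·2.005 = 7.1059.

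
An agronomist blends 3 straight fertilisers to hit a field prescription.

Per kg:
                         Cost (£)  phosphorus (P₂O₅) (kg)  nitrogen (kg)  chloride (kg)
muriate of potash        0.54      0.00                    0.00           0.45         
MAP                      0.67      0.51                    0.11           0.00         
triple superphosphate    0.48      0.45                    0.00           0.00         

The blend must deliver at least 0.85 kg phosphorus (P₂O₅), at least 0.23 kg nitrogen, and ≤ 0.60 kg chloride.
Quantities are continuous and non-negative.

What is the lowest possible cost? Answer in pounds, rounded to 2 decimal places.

Let x1 = kg of muriate of potash, x2 = kg of MAP, x3 = kg of triple superphosphate.
min 0.54x1 + 0.67x2 + 0.48x3 s.t.:
  0.51x2 + 0.45x3 ≥ 0.85   (phosphorus (P₂O₅))
  0.11x2 ≥ 0.23   (nitrogen)
  0.45x1 ≤ 0.6   (chloride)
  x1, x2, x3 ≥ 0.
At the optimum only MAP is positive (muriate of potash, triple superphosphate = 0). There the nitrogen constraint is tight.
So MAP = 2.091 kg.
Objective = 0.67·2.091 = 1.4010.

£1.40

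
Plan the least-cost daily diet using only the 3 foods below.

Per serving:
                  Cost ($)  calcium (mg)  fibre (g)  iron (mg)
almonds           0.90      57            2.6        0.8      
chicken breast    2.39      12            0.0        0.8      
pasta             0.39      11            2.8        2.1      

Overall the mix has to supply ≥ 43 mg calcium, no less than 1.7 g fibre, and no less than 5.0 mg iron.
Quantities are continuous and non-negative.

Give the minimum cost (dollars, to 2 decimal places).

$1.17

Let x1 = servings of almonds, x2 = servings of chicken breast, x3 = servings of pasta.
min 0.9x1 + 2.39x2 + 0.39x3 s.t.:
  57x1 + 12x2 + 11x3 ≥ 43   (calcium)
  2.6x1 + 2.8x3 ≥ 1.7   (fibre)
  0.8x1 + 0.8x2 + 2.1x3 ≥ 5   (iron)
  x1, x2, x3 ≥ 0.
The cheapest feasible vertex uses only almonds, pasta; chicken breast is not used. Binding constraints: calcium and iron.
That vertex is x1 = 0.3183, x3 = 2.26.
Hence cost = 0.9·0.3183 + 0.39·2.26 = $1.1679.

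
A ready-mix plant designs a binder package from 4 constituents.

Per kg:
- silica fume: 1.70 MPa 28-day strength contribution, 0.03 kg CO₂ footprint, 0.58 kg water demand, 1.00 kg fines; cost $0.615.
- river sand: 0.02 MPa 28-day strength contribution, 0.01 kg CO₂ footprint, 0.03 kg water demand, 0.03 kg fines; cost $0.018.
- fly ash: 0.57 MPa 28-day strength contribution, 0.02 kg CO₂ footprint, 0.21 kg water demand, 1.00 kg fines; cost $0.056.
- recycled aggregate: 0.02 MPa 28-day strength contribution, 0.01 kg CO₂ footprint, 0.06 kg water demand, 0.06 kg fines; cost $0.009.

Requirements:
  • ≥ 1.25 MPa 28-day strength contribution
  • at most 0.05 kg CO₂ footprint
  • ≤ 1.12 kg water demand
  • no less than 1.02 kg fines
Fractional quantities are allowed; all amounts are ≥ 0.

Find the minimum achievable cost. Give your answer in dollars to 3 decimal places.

$0.123

Let x1 = kg of silica fume, x2 = kg of river sand, x3 = kg of fly ash, x4 = kg of recycled aggregate.
Minimise 0.615x1 + 0.018x2 + 0.056x3 + 0.009x4 with:
  1.7x1 + 0.02x2 + 0.57x3 + 0.02x4 ≥ 1.25   (28-day strength contribution)
  0.03x1 + 0.01x2 + 0.02x3 + 0.01x4 ≤ 0.05   (CO₂ footprint)
  0.58x1 + 0.03x2 + 0.21x3 + 0.06x4 ≤ 1.12   (water demand)
  1x1 + 0.03x2 + 1x3 + 0.06x4 ≥ 1.02   (fines)
  x1, x2, x3, x4 ≥ 0.
The optimal basis is {fly ash}; silica fume, river sand, recycled aggregate drop out. There the 28-day strength contribution constraint is tight.
Optimal quantities: fly ash = 2.193 kg.
Cost = 0.056·2.193 = 0.12281.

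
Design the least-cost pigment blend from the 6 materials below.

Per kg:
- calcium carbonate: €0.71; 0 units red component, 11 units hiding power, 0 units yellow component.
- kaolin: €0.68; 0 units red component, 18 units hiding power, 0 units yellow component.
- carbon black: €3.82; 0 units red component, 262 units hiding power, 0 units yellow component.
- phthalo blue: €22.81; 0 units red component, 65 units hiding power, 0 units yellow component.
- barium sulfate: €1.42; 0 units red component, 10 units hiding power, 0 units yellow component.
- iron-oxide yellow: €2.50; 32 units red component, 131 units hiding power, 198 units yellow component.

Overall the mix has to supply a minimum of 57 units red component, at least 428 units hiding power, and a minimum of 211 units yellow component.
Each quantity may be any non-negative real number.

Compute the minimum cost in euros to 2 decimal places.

Treat it as an LP. Let x1 = kg of calcium carbonate, x2 = kg of kaolin, x3 = kg of carbon black, x4 = kg of phthalo blue, x5 = kg of barium sulfate, x6 = kg of iron-oxide yellow.
Minimize 0.71x1 + 0.68x2 + 3.82x3 + 22.81x4 + 1.42x5 + 2.5x6 s.t.:
  32x6 ≥ 57   (red component)
  11x1 + 18x2 + 262x3 + 65x4 + 10x5 + 131x6 ≥ 428   (hiding power)
  198x6 ≥ 211   (yellow component)
  x1, x2, x3, x4, x5, x6 ≥ 0.
The optimal basis is {carbon black, iron-oxide yellow}; calcium carbonate, kaolin, phthalo blue, barium sulfate drop out. The red component and hiding power requirements are met with equality.
Solving gives x3 = 0.743, x6 = 1.781.
Hence cost = 3.82·0.743 + 2.5·1.781 = €7.2908.

€7.29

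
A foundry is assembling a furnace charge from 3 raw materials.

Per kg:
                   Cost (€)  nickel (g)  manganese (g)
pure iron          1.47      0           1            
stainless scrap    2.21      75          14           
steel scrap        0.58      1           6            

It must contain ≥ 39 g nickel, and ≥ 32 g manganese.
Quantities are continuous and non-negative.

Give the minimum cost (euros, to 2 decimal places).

Set it up as a linear program. Let x1 = kg of pure iron, x2 = kg of stainless scrap, x3 = kg of steel scrap.
Minimize 1.47x1 + 2.21x2 + 0.58x3 s.t.:
  75x2 + 1x3 ≥ 39   (nickel)
  1x1 + 14x2 + 6x3 ≥ 32   (manganese)
  x1, x2, x3 ≥ 0.
The minimum-cost mix takes nothing from pure iron — only stainless scrap, steel scrap. The nickel and manganese requirements are met with equality.
Solving gives x2 = 0.4633, x3 = 4.252.
Objective = 2.21·0.4633 + 0.58·4.252 = 3.4901.

€3.49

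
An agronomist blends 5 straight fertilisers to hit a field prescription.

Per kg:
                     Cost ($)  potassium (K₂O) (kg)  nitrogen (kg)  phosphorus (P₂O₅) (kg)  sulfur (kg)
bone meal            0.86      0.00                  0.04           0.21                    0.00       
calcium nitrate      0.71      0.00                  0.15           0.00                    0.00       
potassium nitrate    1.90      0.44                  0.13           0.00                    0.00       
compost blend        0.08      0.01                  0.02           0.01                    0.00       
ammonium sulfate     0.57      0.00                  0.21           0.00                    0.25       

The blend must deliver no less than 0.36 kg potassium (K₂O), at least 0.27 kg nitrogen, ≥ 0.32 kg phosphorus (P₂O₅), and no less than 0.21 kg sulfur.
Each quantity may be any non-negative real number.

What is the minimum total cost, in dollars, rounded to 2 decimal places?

$3.21

Let x1 = kg of bone meal, x2 = kg of calcium nitrate, x3 = kg of potassium nitrate, x4 = kg of compost blend, x5 = kg of ammonium sulfate.
min 0.86x1 + 0.71x2 + 1.9x3 + 0.08x4 + 0.57x5 s.t.:
  0.44x3 + 0.01x4 ≥ 0.36   (potassium (K₂O))
  0.04x1 + 0.15x2 + 0.13x3 + 0.02x4 + 0.21x5 ≥ 0.27   (nitrogen)
  0.21x1 + 0.01x4 ≥ 0.32   (phosphorus (P₂O₅))
  0.25x5 ≥ 0.21   (sulfur)
  x1, x2, x3, x4, x5 ≥ 0.
The minimum-cost mix takes nothing from bone meal, calcium nitrate — only potassium nitrate, compost blend, ammonium sulfate. The potassium (K₂O), phosphorus (P₂O₅), sulfur requirements are met with equality.
That vertex is x3 = 0.09091, x4 = 32, x5 = 0.84.
Hence cost = 1.9·0.09091 + 0.08·32 + 0.57·0.84 = $3.2115.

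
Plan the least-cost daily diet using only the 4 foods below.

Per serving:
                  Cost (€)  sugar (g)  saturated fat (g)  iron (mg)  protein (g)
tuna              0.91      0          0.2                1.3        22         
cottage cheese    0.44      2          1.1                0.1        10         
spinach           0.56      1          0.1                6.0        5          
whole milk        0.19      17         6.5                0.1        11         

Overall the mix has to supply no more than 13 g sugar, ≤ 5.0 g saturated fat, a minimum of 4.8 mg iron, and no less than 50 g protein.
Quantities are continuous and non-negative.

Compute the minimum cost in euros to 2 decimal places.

Let x1 = servings of tuna, x2 = servings of cottage cheese, x3 = servings of spinach, x4 = servings of whole milk.
Minimize 0.91x1 + 0.44x2 + 0.56x3 + 0.19x4 subject to:
  2x2 + 1x3 + 17x4 ≤ 13   (sugar)
  0.2x1 + 1.1x2 + 0.1x3 + 6.5x4 ≤ 5   (saturated fat)
  1.3x1 + 0.1x2 + 6x3 + 0.1x4 ≥ 4.8   (iron)
  22x1 + 10x2 + 5x3 + 11x4 ≥ 50   (protein)
  x1, x2, x3, x4 ≥ 0.
The optimal basis is {tuna, spinach, whole milk}; cottage cheese drops out. The saturated fat, iron, protein requirements are met with equality.
So tuna = 1.83 servings, spinach = 0.3917 servings, whole milk = 0.7069 servings.
Objective = 0.91·1.83 + 0.56·0.3917 + 0.19·0.7069 = 2.0190.

€2.02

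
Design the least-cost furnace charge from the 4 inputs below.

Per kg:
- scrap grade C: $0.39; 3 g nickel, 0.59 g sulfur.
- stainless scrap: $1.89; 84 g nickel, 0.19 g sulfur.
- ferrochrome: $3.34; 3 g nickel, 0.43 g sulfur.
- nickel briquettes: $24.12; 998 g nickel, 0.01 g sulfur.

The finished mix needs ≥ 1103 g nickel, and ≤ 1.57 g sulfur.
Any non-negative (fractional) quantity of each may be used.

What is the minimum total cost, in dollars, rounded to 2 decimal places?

This is a linear program. Let x1 = kg of scrap grade C, x2 = kg of stainless scrap, x3 = kg of ferrochrome, x4 = kg of nickel briquettes.
Minimize 0.39x1 + 1.89x2 + 3.34x3 + 24.12x4 s.t.:
  3x1 + 84x2 + 3x3 + 998x4 ≥ 1103   (nickel)
  0.59x1 + 0.19x2 + 0.43x3 + 0.01x4 ≤ 1.57   (sulfur)
  x1, x2, x3, x4 ≥ 0.
The minimum-cost mix takes nothing from scrap grade C, ferrochrome — only stainless scrap, nickel briquettes. The nickel and sulfur requirements are met with equality.
Solving gives x2 = 8.241, x4 = 0.4115.
Objective = 1.89·8.241 + 24.12·0.4115 = 25.5009.

$25.50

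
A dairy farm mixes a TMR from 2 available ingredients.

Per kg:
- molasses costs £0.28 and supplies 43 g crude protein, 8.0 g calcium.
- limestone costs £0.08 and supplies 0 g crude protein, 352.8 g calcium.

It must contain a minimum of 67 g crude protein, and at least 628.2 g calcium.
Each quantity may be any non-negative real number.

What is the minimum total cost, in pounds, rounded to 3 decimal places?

£0.576

Treat it as an LP. Let x1 = kg of molasses, x2 = kg of limestone.
min 0.28x1 + 0.08x2 with:
  43x1 ≥ 67   (crude protein)
  8x1 + 352.8x2 ≥ 628.2   (calcium)
  x1, x2 ≥ 0.
Both inputs are positive at the optimum. There the crude protein and calcium constraints are tight.
Solving gives x1 = 1.558, x2 = 1.745.
Total cost: 0.28·1.558 + 0.08·1.745 = 0.57584.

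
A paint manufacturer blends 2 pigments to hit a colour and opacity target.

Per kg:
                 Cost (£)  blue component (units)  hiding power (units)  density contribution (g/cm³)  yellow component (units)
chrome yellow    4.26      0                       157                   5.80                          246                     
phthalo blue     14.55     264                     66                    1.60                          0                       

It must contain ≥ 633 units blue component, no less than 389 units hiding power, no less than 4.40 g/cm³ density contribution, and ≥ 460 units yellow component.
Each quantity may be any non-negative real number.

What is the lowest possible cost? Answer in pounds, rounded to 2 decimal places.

This is a linear program. Let x1 = kg of chrome yellow, x2 = kg of phthalo blue.
min 4.26x1 + 14.55x2 s.t.:
  264x2 ≥ 633   (blue component)
  157x1 + 66x2 ≥ 389   (hiding power)
  5.8x1 + 1.6x2 ≥ 4.4   (density contribution)
  246x1 ≥ 460   (yellow component)
  x1, x2 ≥ 0.
Both inputs are positive at the optimum. The blue component and yellow component requirements are met with equality.
That vertex is x1 = 1.8699, x2 = 2.3977.
Total cost: 4.26·1.8699 + 14.55·2.3977 = 42.8523.

£42.85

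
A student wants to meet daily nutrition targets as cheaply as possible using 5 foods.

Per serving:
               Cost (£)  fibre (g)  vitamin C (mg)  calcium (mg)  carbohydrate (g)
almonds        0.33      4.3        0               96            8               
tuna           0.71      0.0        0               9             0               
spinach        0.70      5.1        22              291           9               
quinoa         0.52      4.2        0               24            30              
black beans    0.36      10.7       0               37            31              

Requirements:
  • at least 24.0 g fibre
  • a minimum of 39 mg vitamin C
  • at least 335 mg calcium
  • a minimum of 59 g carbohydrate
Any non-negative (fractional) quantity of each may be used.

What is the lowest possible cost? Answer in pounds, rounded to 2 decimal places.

£1.74

This is a linear program. Let x1 = servings of almonds, x2 = servings of tuna, x3 = servings of spinach, x4 = servings of quinoa, x5 = servings of black beans.
Minimise 0.33x1 + 0.71x2 + 0.7x3 + 0.52x4 + 0.36x5 subject to:
  4.3x1 + 5.1x3 + 4.2x4 + 10.7x5 ≥ 24   (fibre)
  22x3 ≥ 39   (vitamin C)
  96x1 + 9x2 + 291x3 + 24x4 + 37x5 ≥ 335   (calcium)
  8x1 + 9x3 + 30x4 + 31x5 ≥ 59   (carbohydrate)
  x1, x2, x3, x4, x5 ≥ 0.
The minimum-cost mix takes nothing from almonds, tuna, quinoa — only spinach, black beans. Binding constraints: fibre and vitamin C.
Solving gives x3 = 1.773, x5 = 1.398.
Cost = 0.7·1.773 + 0.36·1.398 = 1.7444.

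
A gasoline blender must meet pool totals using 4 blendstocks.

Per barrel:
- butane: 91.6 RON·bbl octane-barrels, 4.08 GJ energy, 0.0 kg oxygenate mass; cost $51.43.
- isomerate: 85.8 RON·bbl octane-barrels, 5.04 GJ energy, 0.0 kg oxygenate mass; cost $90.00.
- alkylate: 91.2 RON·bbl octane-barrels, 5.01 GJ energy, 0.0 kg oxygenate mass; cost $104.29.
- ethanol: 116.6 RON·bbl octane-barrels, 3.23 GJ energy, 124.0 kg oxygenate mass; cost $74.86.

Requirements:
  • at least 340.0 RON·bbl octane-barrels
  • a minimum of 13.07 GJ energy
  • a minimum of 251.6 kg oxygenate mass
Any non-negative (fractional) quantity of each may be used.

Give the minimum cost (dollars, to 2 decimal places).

Let x1 = barrels of butane, x2 = barrels of isomerate, x3 = barrels of alkylate, x4 = barrels of ethanol.
Minimise 51.43x1 + 90x2 + 104.29x3 + 74.86x4 s.t.:
  91.6x1 + 85.8x2 + 91.2x3 + 116.6x4 ≥ 340   (octane-barrels)
  4.08x1 + 5.04x2 + 5.01x3 + 3.23x4 ≥ 13.07   (energy)
  124x4 ≥ 251.6   (oxygenate mass)
  x1, x2, x3, x4 ≥ 0.
At the optimum only butane, ethanol are positive (isomerate, alkylate = 0). The energy and oxygenate mass requirements are met with equality.
That vertex is x1 = 1.5971, x4 = 2.029.
Objective = 51.43·1.5971 + 74.86·2.029 = 234.0298.

$234.03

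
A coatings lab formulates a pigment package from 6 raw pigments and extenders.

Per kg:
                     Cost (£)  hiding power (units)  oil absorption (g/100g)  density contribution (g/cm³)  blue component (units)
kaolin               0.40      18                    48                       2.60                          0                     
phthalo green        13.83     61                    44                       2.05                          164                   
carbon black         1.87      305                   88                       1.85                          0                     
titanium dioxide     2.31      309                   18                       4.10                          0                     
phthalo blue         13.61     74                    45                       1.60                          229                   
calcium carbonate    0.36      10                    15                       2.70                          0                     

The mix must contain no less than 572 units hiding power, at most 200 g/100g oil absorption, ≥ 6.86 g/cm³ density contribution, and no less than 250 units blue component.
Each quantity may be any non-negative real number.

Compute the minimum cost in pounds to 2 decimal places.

Let x1 = kg of kaolin, x2 = kg of phthalo green, x3 = kg of carbon black, x4 = kg of titanium dioxide, x5 = kg of phthalo blue, x6 = kg of calcium carbonate.
Minimize 0.4x1 + 13.83x2 + 1.87x3 + 2.31x4 + 13.61x5 + 0.36x6 with:
  18x1 + 61x2 + 305x3 + 309x4 + 74x5 + 10x6 ≥ 572   (hiding power)
  48x1 + 44x2 + 88x3 + 18x4 + 45x5 + 15x6 ≤ 200   (oil absorption)
  2.6x1 + 2.05x2 + 1.85x3 + 4.1x4 + 1.6x5 + 2.7x6 ≥ 6.86   (density contribution)
  164x2 + 229x5 ≥ 250   (blue component)
  x1, x2, x3, x4, x5, x6 ≥ 0.
The cheapest feasible vertex uses only carbon black, titanium dioxide, phthalo blue, calcium carbonate; kaolin, phthalo green are not used. The hiding power, oil absorption, density contribution, blue component requirements are met with equality.
So carbon black = 1.5762 kg, titanium dioxide = 0.0079652 kg, phthalo blue = 1.0917 kg, calcium carbonate = 0.80173 kg.
Hence cost = 1.87·1.5762 + 2.31·0.0079652 + 13.61·1.0917 + 0.36·0.80173 = £18.1126.

£18.11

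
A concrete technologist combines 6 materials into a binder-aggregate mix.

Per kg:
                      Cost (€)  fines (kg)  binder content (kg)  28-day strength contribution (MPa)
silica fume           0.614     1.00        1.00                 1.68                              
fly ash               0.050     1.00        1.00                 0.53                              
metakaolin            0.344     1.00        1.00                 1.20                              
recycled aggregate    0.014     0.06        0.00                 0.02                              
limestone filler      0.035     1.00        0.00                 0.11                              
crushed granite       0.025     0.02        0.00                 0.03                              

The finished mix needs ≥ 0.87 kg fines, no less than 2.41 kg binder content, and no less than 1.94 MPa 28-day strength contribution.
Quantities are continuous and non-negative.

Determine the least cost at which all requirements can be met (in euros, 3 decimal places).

Treat it as an LP. Let x1 = kg of silica fume, x2 = kg of fly ash, x3 = kg of metakaolin, x4 = kg of recycled aggregate, x5 = kg of limestone filler, x6 = kg of crushed granite.
min 0.614x1 + 0.05x2 + 0.344x3 + 0.014x4 + 0.035x5 + 0.025x6 with:
  1x1 + 1x2 + 1x3 + 0.06x4 + 1x5 + 0.02x6 ≥ 0.87   (fines)
  1x1 + 1x2 + 1x3 ≥ 2.41   (binder content)
  1.68x1 + 0.53x2 + 1.2x3 + 0.02x4 + 0.11x5 + 0.03x6 ≥ 1.94   (28-day strength contribution)
  x1, x2, x3, x4, x5, x6 ≥ 0.
The minimum-cost mix takes nothing from silica fume, metakaolin, recycled aggregate, limestone filler, crushed granite — only fly ash. Binding constraint: 28-day strength contribution.
So fly ash = 3.66 kg.
Objective = 0.05·3.66 = 0.18300.

€0.183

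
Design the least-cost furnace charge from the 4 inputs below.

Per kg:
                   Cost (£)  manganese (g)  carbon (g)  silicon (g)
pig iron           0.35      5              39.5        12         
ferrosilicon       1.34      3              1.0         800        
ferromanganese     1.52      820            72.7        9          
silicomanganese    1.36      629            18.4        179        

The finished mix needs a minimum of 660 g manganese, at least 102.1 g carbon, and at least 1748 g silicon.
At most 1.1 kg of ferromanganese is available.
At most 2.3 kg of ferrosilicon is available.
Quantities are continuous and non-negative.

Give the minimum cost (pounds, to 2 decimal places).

Set it up as a linear program. Let x1 = kg of pig iron, x2 = kg of ferrosilicon, x3 = kg of ferromanganese, x4 = kg of silicomanganese.
Minimize 0.35x1 + 1.34x2 + 1.52x3 + 1.36x4 with:
  5x1 + 3x2 + 820x3 + 629x4 ≥ 660   (manganese)
  39.5x1 + 1x2 + 72.7x3 + 18.4x4 ≥ 102.1   (carbon)
  12x1 + 800x2 + 9x3 + 179x4 ≥ 1748   (silicon)
  x3 ≤ 1.1
  x2 ≤ 2.3
  x1, x2, x3, x4 ≥ 0.
The optimal basis is {pig iron, ferrosilicon, ferromanganese}; silicomanganese drops out. The manganese, carbon, silicon requirements are met with equality.
So pig iron = 1.075 kg, ferrosilicon = 2.16 kg, ferromanganese = 0.7904 kg.
Objective = 0.35·1.075 + 1.34·2.16 + 1.52·0.7904 = 4.4721.

£4.47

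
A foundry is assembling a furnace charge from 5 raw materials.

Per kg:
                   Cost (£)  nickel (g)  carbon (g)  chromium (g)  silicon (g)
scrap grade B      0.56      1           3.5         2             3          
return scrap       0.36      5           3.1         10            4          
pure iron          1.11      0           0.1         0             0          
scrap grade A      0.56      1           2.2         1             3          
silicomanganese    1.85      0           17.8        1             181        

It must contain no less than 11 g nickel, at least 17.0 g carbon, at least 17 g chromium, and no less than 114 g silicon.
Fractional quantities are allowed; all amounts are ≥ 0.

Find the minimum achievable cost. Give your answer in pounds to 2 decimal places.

This is a linear program. Let x1 = kg of scrap grade B, x2 = kg of return scrap, x3 = kg of pure iron, x4 = kg of scrap grade A, x5 = kg of silicomanganese.
Minimize 0.56x1 + 0.36x2 + 1.11x3 + 0.56x4 + 1.85x5 s.t.:
  1x1 + 5x2 + 1x4 ≥ 11   (nickel)
  3.5x1 + 3.1x2 + 0.1x3 + 2.2x4 + 17.8x5 ≥ 17   (carbon)
  2x1 + 10x2 + 1x4 + 1x5 ≥ 17   (chromium)
  3x1 + 4x2 + 3x4 + 181x5 ≥ 114   (silicon)
  x1, x2, x3, x4, x5 ≥ 0.
The cheapest feasible vertex uses only return scrap, silicomanganese; scrap grade B, pure iron, scrap grade A are not used. The nickel and silicon requirements are met with equality.
Optimal quantities: return scrap = 2.2 kg, silicomanganese = 0.5812 kg.
Total cost: 0.36·2.2 + 1.85·0.5812 = 1.8672.

£1.87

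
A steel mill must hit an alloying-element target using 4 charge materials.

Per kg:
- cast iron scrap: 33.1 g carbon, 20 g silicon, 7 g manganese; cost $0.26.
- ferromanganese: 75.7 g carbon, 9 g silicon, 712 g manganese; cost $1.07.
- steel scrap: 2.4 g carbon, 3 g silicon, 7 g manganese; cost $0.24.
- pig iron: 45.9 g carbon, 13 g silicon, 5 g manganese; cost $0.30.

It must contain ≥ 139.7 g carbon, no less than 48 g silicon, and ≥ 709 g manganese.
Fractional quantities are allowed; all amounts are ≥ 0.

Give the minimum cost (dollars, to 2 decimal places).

Let x1 = kg of cast iron scrap, x2 = kg of ferromanganese, x3 = kg of steel scrap, x4 = kg of pig iron.
Minimise 0.26x1 + 1.07x2 + 0.24x3 + 0.3x4 with:
  33.1x1 + 75.7x2 + 2.4x3 + 45.9x4 ≥ 139.7   (carbon)
  20x1 + 9x2 + 3x3 + 13x4 ≥ 48   (silicon)
  7x1 + 712x2 + 7x3 + 5x4 ≥ 709   (manganese)
  x1, x2, x3, x4 ≥ 0.
The minimum-cost mix takes nothing from steel scrap — only cast iron scrap, ferromanganese, pig iron. There the carbon, silicon, manganese constraints are tight.
Optimal quantities: cast iron scrap = 1.937 kg, ferromanganese = 0.9765 kg, pig iron = 0.03628 kg.
Objective = 0.26·1.937 + 1.07·0.9765 + 0.3·0.03628 = 1.5594.

$1.56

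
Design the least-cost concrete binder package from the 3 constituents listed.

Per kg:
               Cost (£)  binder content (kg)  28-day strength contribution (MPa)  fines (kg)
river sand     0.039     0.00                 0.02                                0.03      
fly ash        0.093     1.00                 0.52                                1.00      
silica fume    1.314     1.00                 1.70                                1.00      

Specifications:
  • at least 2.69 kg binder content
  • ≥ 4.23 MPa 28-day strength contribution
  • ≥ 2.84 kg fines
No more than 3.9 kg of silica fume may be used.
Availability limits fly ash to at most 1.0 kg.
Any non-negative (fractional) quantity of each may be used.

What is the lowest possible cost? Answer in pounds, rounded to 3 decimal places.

Treat it as an LP. Let x1 = kg of river sand, x2 = kg of fly ash, x3 = kg of silica fume.
Minimise 0.039x1 + 0.093x2 + 1.314x3 with:
  1x2 + 1x3 ≥ 2.69   (binder content)
  0.02x1 + 0.52x2 + 1.7x3 ≥ 4.23   (28-day strength contribution)
  0.03x1 + 1x2 + 1x3 ≥ 2.84   (fines)
  x3 ≤ 3.9
  x2 ≤ 1
  x1, x2, x3 ≥ 0.
The minimum-cost mix takes nothing from river sand — only fly ash, silica fume. The 28-day strength contribution and the fly ash cap requirements are met with equality.
Optimal quantities: fly ash = 1 kg, silica fume = 2.1824 kg.
Objective = 0.093·1 + 1.314·2.1824 = 2.96067.

£2.961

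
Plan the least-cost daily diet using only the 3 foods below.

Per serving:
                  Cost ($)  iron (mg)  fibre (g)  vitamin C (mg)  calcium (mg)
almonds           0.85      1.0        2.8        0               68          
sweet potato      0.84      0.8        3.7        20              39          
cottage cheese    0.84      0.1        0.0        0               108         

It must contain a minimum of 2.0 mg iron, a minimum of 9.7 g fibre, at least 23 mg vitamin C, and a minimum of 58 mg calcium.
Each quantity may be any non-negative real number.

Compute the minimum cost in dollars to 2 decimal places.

$2.20

Let x1 = servings of almonds, x2 = servings of sweet potato, x3 = servings of cottage cheese.
Minimize 0.85x1 + 0.84x2 + 0.84x3 with:
  1x1 + 0.8x2 + 0.1x3 ≥ 2   (iron)
  2.8x1 + 3.7x2 ≥ 9.7   (fibre)
  20x2 ≥ 23   (vitamin C)
  68x1 + 39x2 + 108x3 ≥ 58   (calcium)
  x1, x2, x3 ≥ 0.
The optimal basis is {sweet potato}; almonds, cottage cheese drop out. Binding constraint: fibre.
So sweet potato = 2.622 servings.
Hence cost = 0.84·2.622 = $2.2025.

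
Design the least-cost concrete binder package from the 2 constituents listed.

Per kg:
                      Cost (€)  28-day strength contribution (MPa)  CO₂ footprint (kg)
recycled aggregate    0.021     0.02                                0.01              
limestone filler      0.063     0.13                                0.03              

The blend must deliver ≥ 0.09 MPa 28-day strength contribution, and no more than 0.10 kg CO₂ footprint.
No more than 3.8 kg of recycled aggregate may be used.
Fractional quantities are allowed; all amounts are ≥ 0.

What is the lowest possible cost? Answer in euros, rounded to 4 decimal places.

€0.0436

Let x1 = kg of recycled aggregate, x2 = kg of limestone filler.
Minimize 0.021x1 + 0.063x2 s.t.:
  0.02x1 + 0.13x2 ≥ 0.09   (28-day strength contribution)
  0.01x1 + 0.03x2 ≤ 0.1   (CO₂ footprint)
  x1 ≤ 3.8
  x1, x2 ≥ 0.
The optimal basis is {limestone filler}; recycled aggregate drops out. The 28-day strength contribution requirement is met with equality.
Solving gives x2 = 0.6923.
Total cost: 0.063·0.6923 = 0.043615.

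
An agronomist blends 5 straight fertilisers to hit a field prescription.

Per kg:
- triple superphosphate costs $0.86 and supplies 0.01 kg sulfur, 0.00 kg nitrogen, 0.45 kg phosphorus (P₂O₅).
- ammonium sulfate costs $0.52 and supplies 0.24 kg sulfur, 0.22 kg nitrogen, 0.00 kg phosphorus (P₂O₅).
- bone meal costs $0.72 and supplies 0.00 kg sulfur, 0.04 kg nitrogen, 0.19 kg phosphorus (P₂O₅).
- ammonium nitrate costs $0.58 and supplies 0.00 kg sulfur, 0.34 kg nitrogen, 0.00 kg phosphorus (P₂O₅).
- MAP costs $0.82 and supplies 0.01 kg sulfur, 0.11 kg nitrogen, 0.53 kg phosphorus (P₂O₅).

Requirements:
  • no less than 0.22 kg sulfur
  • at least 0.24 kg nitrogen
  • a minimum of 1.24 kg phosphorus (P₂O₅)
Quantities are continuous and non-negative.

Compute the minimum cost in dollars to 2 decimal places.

$2.34

Let x1 = kg of triple superphosphate, x2 = kg of ammonium sulfate, x3 = kg of bone meal, x4 = kg of ammonium nitrate, x5 = kg of MAP.
Minimize 0.86x1 + 0.52x2 + 0.72x3 + 0.58x4 + 0.82x5 subject to:
  0.01x1 + 0.24x2 + 0.01x5 ≥ 0.22   (sulfur)
  0.22x2 + 0.04x3 + 0.34x4 + 0.11x5 ≥ 0.24   (nitrogen)
  0.45x1 + 0.19x3 + 0.53x5 ≥ 1.24   (phosphorus (P₂O₅))
  x1, x2, x3, x4, x5 ≥ 0.
The minimum-cost mix takes nothing from triple superphosphate, bone meal, ammonium nitrate — only ammonium sulfate, MAP. The sulfur and phosphorus (P₂O₅) requirements are met with equality.
That vertex is x2 = 0.8192, x5 = 2.34.
Objective = 0.52·0.8192 + 0.82·2.34 = 2.3448.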